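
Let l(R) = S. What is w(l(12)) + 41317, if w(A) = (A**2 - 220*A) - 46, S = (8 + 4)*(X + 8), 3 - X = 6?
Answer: 31671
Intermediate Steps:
X = -3 (X = 3 - 1*6 = 3 - 6 = -3)
S = 60 (S = (8 + 4)*(-3 + 8) = 12*5 = 60)
l(R) = 60
w(A) = -46 + A**2 - 220*A
w(l(12)) + 41317 = (-46 + 60**2 - 220*60) + 41317 = (-46 + 3600 - 13200) + 41317 = -9646 + 41317 = 31671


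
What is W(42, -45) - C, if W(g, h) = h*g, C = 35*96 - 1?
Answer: -5249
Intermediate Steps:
C = 3359 (C = 3360 - 1 = 3359)
W(g, h) = g*h
W(42, -45) - C = 42*(-45) - 1*3359 = -1890 - 3359 = -5249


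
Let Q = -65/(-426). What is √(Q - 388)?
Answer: I*√70384998/426 ≈ 19.694*I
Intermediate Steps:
Q = 65/426 (Q = -65*(-1/426) = 65/426 ≈ 0.15258)
√(Q - 388) = √(65/426 - 388) = √(-165223/426) = I*√70384998/426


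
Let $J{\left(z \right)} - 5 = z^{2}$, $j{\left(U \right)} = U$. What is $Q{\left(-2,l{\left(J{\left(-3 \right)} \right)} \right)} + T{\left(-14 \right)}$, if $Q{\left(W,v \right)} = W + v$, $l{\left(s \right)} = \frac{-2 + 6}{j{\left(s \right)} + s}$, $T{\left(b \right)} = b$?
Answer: $- \frac{111}{7} \approx -15.857$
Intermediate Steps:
$J{\left(z \right)} = 5 + z^{2}$
$l{\left(s \right)} = \frac{2}{s}$ ($l{\left(s \right)} = \frac{-2 + 6}{s + s} = \frac{4}{2 s} = 4 \frac{1}{2 s} = \frac{2}{s}$)
$Q{\left(-2,l{\left(J{\left(-3 \right)} \right)} \right)} + T{\left(-14 \right)} = \left(-2 + \frac{2}{5 + \left(-3\right)^{2}}\right) - 14 = \left(-2 + \frac{2}{5 + 9}\right) - 14 = \left(-2 + \frac{2}{14}\right) - 14 = \left(-2 + 2 \cdot \frac{1}{14}\right) - 14 = \left(-2 + \frac{1}{7}\right) - 14 = - \frac{13}{7} - 14 = - \frac{111}{7}$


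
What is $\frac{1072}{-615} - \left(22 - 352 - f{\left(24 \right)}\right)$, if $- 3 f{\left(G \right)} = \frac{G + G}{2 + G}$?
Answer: $\frac{2619494}{7995} \approx 327.64$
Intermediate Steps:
$f{\left(G \right)} = - \frac{2 G}{3 \left(2 + G\right)}$ ($f{\left(G \right)} = - \frac{\left(G + G\right) \frac{1}{2 + G}}{3} = - \frac{2 G \frac{1}{2 + G}}{3} = - \frac{2 G}{3 \left(2 + G\right)}$)
$\frac{1072}{-615} - \left(22 - 352 - f{\left(24 \right)}\right) = \frac{1072}{-615} - \left(22 - 352 + \frac{48}{6 + 3 \cdot 24}\right) = 1072 \left(- \frac{1}{615}\right) - \left(-330 + \frac{48}{6 + 72}\right) = - \frac{1072}{615} - \left(-330 + \frac{48}{78}\right) = - \frac{1072}{615} + \left(\left(-2\right) 24 \cdot \frac{1}{78} + 330\right) = - \frac{1072}{615} + \left(- \frac{8}{13} + 330\right) = - \frac{1072}{615} + \frac{4282}{13} = \frac{2619494}{7995}$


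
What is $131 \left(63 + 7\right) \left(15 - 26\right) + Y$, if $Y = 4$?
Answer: $-100866$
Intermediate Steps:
$131 \left(63 + 7\right) \left(15 - 26\right) + Y = 131 \left(63 + 7\right) \left(15 - 26\right) + 4 = 131 \cdot 70 \left(-11\right) + 4 = 131 \left(-770\right) + 4 = -100870 + 4 = -100866$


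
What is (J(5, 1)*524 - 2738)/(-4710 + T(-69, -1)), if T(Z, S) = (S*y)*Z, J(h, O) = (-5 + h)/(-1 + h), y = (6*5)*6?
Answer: -1369/3855 ≈ -0.35512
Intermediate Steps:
y = 180 (y = 30*6 = 180)
J(h, O) = (-5 + h)/(-1 + h)
T(Z, S) = 180*S*Z (T(Z, S) = (S*180)*Z = (180*S)*Z = 180*S*Z)
(J(5, 1)*524 - 2738)/(-4710 + T(-69, -1)) = (((-5 + 5)/(-1 + 5))*524 - 2738)/(-4710 + 180*(-1)*(-69)) = ((0/4)*524 - 2738)/(-4710 + 12420) = (((¼)*0)*524 - 2738)/7710 = (0*524 - 2738)*(1/7710) = (0 - 2738)*(1/7710) = -2738*1/7710 = -1369/3855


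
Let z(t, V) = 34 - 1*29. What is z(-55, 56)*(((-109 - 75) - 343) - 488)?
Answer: -5075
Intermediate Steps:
z(t, V) = 5 (z(t, V) = 34 - 29 = 5)
z(-55, 56)*(((-109 - 75) - 343) - 488) = 5*(((-109 - 75) - 343) - 488) = 5*((-184 - 343) - 488) = 5*(-527 - 488) = 5*(-1015) = -5075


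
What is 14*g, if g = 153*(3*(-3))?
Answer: -19278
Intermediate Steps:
g = -1377 (g = 153*(-9) = -1377)
14*g = 14*(-1377) = -19278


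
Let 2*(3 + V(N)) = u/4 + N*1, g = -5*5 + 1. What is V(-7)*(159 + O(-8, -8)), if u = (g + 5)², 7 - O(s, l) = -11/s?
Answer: 406953/64 ≈ 6358.6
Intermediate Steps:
g = -24 (g = -25 + 1 = -24)
O(s, l) = 7 + 11/s (O(s, l) = 7 - (-11)/s = 7 + 11/s)
u = 361 (u = (-24 + 5)² = (-19)² = 361)
V(N) = 337/8 + N/2 (V(N) = -3 + (361/4 + N*1)/2 = -3 + (361*(¼) + N)/2 = -3 + (361/4 + N)/2 = -3 + (361/8 + N/2) = 337/8 + N/2)
V(-7)*(159 + O(-8, -8)) = (337/8 + (½)*(-7))*(159 + (7 + 11/(-8))) = (337/8 - 7/2)*(159 + (7 + 11*(-⅛))) = 309*(159 + (7 - 11/8))/8 = 309*(159 + 45/8)/8 = (309/8)*(1317/8) = 406953/64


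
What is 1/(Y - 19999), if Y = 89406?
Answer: 1/69407 ≈ 1.4408e-5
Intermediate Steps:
1/(Y - 19999) = 1/(89406 - 19999) = 1/69407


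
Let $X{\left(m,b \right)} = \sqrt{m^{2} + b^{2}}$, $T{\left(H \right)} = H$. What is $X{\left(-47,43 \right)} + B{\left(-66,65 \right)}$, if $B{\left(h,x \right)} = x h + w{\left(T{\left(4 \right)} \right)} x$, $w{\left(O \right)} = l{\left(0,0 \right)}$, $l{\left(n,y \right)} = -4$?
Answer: $-4550 + \sqrt{4058} \approx -4486.3$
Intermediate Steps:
$X{\left(m,b \right)} = \sqrt{b^{2} + m^{2}}$
$w{\left(O \right)} = -4$
$B{\left(h,x \right)} = - 4 x + h x$ ($B{\left(h,x \right)} = x h - 4 x = h x - 4 x = - 4 x + h x$)
$X{\left(-47,43 \right)} + B{\left(-66,65 \right)} = \sqrt{43^{2} + \left(-47\right)^{2}} + 65 \left(-4 - 66\right) = \sqrt{1849 + 2209} + 65 \left(-70\right) = \sqrt{4058} - 4550 = -4550 + \sqrt{4058}$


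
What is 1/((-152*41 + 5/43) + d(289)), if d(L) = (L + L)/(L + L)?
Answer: -43/267928 ≈ -0.00016049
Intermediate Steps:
d(L) = 1 (d(L) = (2*L)/((2*L)) = (2*L)*(1/(2*L)) = 1)
1/((-152*41 + 5/43) + d(289)) = 1/((-152*41 + 5/43) + 1) = 1/((-6232 + 5*(1/43)) + 1) = 1/((-6232 + 5/43) + 1) = 1/(-267971/43 + 1) = 1/(-267928/43) = -43/267928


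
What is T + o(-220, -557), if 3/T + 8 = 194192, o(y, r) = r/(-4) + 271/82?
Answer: 378319019/2653848 ≈ 142.55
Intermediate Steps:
o(y, r) = 271/82 - r/4 (o(y, r) = r*(-1/4) + 271*(1/82) = -r/4 + 271/82 = 271/82 - r/4)
T = 1/64728 (T = 3/(-8 + 194192) = 3/194184 = 3*(1/194184) = 1/64728 ≈ 1.5449e-5)
T + o(-220, -557) = 1/64728 + (271/82 - 1/4*(-557)) = 1/64728 + (271/82 + 557/4) = 1/64728 + 23379/164 = 378319019/2653848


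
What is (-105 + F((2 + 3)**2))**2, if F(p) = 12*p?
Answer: 38025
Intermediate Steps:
(-105 + F((2 + 3)**2))**2 = (-105 + 12*(2 + 3)**2)**2 = (-105 + 12*5**2)**2 = (-105 + 12*25)**2 = (-105 + 300)**2 = 195**2 = 38025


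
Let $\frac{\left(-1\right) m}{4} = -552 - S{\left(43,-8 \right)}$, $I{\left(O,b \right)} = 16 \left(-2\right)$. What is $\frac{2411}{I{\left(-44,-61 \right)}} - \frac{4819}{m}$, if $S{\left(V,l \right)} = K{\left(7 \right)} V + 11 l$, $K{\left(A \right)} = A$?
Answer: $- \frac{1882967}{24480} \approx -76.919$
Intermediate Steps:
$S{\left(V,l \right)} = 7 V + 11 l$
$I{\left(O,b \right)} = -32$
$m = 3060$ ($m = - 4 \left(-552 - \left(7 \cdot 43 + 11 \left(-8\right)\right)\right) = - 4 \left(-552 - \left(301 - 88\right)\right) = - 4 \left(-552 - 213\right) = \left(-4\right) \left(-765\right) = 3060$)
$\frac{2411}{I{\left(-44,-61 \right)}} - \frac{4819}{m} = \frac{2411}{-32} - \frac{4819}{3060} = 2411 \left(- \frac{1}{32}\right) - \frac{4819}{3060} = - \frac{2411}{32} - \frac{4819}{3060} = - \frac{1882967}{24480}$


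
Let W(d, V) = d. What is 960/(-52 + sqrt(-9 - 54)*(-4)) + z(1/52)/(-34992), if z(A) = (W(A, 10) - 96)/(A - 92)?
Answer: (-14973*sqrt(7) + 40168081523*I)/(167366736*(-13*I + 3*sqrt(7))) ≈ -13.448 + 8.211*I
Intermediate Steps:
z(A) = (-96 + A)/(-92 + A) (z(A) = (A - 96)/(A - 92) = (-96 + A)/(-92 + A))
960/(-52 + sqrt(-9 - 54)*(-4)) + z(1/52)/(-34992) = 960/(-52 + sqrt(-9 - 54)*(-4)) + ((-96 + 1/52)/(-92 + 1/52))/(-34992) = 960/(-52 + sqrt(-63)*(-4)) + ((-96 + 1/52)/(-92 + 1/52))*(-1/34992) = 960/(-52 + (3*I*sqrt(7))*(-4)) + (-4991/52/(-4783/52))*(-1/34992) = 960/(-52 - 12*I*sqrt(7)) - 52/4783*(-4991/52)*(-1/34992) = 960/(-52 - 12*I*sqrt(7)) + (4991/4783)*(-1/34992) = 960/(-52 - 12*I*sqrt(7)) - 4991/167366736 = -4991/167366736 + 960/(-52 - 12*I*sqrt(7))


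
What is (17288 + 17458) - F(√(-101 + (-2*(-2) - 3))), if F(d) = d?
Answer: 34746 - 10*I ≈ 34746.0 - 10.0*I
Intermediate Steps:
(17288 + 17458) - F(√(-101 + (-2*(-2) - 3))) = (17288 + 17458) - √(-101 + (-2*(-2) - 3)) = 34746 - √(-101 + (4 - 3)) = 34746 - √(-101 + 1) = 34746 - √(-100) = 34746 - 10*I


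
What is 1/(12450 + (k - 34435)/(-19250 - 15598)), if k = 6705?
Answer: 17424/216942665 ≈ 8.0316e-5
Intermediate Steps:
1/(12450 + (k - 34435)/(-19250 - 15598)) = 1/(12450 + (6705 - 34435)/(-19250 - 15598)) = 1/(12450 - 27730/(-34848)) = 1/(12450 - 27730*(-1/34848)) = 1/(12450 + 13865/17424) = 1/(216942665/17424) = 17424/216942665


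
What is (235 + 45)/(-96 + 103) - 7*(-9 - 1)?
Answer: 110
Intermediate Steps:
(235 + 45)/(-96 + 103) - 7*(-9 - 1) = 280/7 - 7*(-10) = 280*(1/7) + 70 = 40 + 70 = 110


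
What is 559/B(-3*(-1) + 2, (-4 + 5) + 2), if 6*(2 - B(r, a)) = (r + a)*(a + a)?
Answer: -559/6 ≈ -93.167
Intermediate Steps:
B(r, a) = 2 - a*(a + r)/3 (B(r, a) = 2 - (r + a)*(a + a)/6 = 2 - (a + r)*2*a/6 = 2 - a*(a + r)/3)
559/B(-3*(-1) + 2, (-4 + 5) + 2) = 559/(2 - ((-4 + 5) + 2)²/3 - ((-4 + 5) + 2)*(-3*(-1) + 2)/3) = 559/(2 - (1 + 2)²/3 - (1 + 2)*(3 + 2)/3) = 559/(2 - ⅓*3² - ⅓*3*5) = 559/(2 - ⅓*9 - 5) = 559/(2 - 3 - 5) = 559/(-6) = 559*(-⅙) = -559/6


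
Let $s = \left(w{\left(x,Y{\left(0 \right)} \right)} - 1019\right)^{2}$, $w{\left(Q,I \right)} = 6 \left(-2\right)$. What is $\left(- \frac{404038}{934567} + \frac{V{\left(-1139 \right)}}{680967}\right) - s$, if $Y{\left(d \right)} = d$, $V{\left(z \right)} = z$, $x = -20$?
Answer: $- \frac{676478527564058288}{636409286289} \approx -1.063 \cdot 10^{6}$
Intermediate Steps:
$w{\left(Q,I \right)} = -12$
$s = 1062961$ ($s = \left(-12 - 1019\right)^{2} = \left(-1031\right)^{2} = 1062961$)
$\left(- \frac{404038}{934567} + \frac{V{\left(-1139 \right)}}{680967}\right) - s = \left(- \frac{404038}{934567} - \frac{1139}{680967}\right) - 1062961 = - \frac{276201016559}{636409286289} - 1062961 = - \frac{676478527564058288}{636409286289}$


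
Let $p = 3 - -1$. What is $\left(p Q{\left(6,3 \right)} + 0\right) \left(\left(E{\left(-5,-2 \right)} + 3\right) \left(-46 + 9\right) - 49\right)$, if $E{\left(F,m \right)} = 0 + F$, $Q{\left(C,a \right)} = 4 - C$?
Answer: $-200$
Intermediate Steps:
$p = 4$ ($p = 3 + 1 = 4$)
$E{\left(F,m \right)} = F$
$\left(p Q{\left(6,3 \right)} + 0\right) \left(\left(E{\left(-5,-2 \right)} + 3\right) \left(-46 + 9\right) - 49\right) = \left(4 \left(4 - 6\right) + 0\right) \left(\left(-5 + 3\right) \left(-46 + 9\right) - 49\right) = \left(4 \left(4 - 6\right) + 0\right) \left(\left(-2\right) \left(-37\right) - 49\right) = \left(4 \left(-2\right) + 0\right) \left(74 - 49\right) = \left(-8 + 0\right) 25 = \left(-8\right) 25 = -200$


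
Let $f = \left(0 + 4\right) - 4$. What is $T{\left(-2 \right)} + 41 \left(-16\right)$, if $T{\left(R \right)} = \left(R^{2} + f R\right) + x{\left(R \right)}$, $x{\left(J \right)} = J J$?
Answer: $-648$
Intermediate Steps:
$f = 0$ ($f = 4 - 4 = 0$)
$x{\left(J \right)} = J^{2}$
$T{\left(R \right)} = 2 R^{2}$ ($T{\left(R \right)} = \left(R^{2} + 0 R\right) + R^{2} = \left(R^{2} + 0\right) + R^{2} = R^{2} + R^{2} = 2 R^{2}$)
$T{\left(-2 \right)} + 41 \left(-16\right) = 2 \left(-2\right)^{2} + 41 \left(-16\right) = 2 \cdot 4 - 656 = 8 - 656 = -648$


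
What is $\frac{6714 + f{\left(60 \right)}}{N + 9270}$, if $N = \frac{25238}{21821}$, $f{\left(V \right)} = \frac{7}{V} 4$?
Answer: $\frac{2197745657}{3034588620} \approx 0.72423$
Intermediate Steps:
$f{\left(V \right)} = \frac{28}{V}$
$N = \frac{25238}{21821}$ ($N = 25238 \cdot \frac{1}{21821} = \frac{25238}{21821} \approx 1.1566$)
$\frac{6714 + f{\left(60 \right)}}{N + 9270} = \frac{6714 + \frac{28}{60}}{\frac{25238}{21821} + 9270} = \frac{6714 + 28 \cdot \frac{1}{60}}{\frac{202305908}{21821}} = \left(6714 + \frac{7}{15}\right) \frac{21821}{202305908} = \frac{100717}{15} \cdot \frac{21821}{202305908} = \frac{2197745657}{3034588620}$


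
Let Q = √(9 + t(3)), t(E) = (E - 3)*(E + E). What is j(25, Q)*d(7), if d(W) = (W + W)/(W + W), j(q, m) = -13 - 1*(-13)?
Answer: 0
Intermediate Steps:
t(E) = 2*E*(-3 + E) (t(E) = (-3 + E)*(2*E) = 2*E*(-3 + E))
Q = 3 (Q = √(9 + 2*3*(-3 + 3)) = √(9 + 2*3*0) = √(9 + 0) = √9 = 3)
j(q, m) = 0 (j(q, m) = -13 + 13 = 0)
d(W) = 1 (d(W) = (2*W)/((2*W)) = (2*W)*(1/(2*W)) = 1)
j(25, Q)*d(7) = 0*1 = 0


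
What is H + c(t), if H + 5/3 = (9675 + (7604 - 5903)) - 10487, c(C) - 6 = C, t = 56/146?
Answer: 195724/219 ≈ 893.72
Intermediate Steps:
t = 28/73 (t = 56*(1/146) = 28/73 ≈ 0.38356)
c(C) = 6 + C
H = 2662/3 (H = -5/3 + ((9675 + (7604 - 5903)) - 10487) = -5/3 + ((9675 + 1701) - 10487) = -5/3 + (11376 - 10487) = -5/3 + 889 = 2662/3 ≈ 887.33)
H + c(t) = 2662/3 + (6 + 28/73) = 2662/3 + 466/73 = 195724/219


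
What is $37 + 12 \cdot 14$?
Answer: $205$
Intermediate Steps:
$37 + 12 \cdot 14 = 37 + 168 = 205$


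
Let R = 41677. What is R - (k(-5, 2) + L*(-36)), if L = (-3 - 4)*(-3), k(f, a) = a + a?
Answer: 42429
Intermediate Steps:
k(f, a) = 2*a
L = 21 (L = -7*(-3) = 21)
R - (k(-5, 2) + L*(-36)) = 41677 - (2*2 + 21*(-36)) = 41677 - (4 - 756) = 41677 - 1*(-752) = 41677 + 752 = 42429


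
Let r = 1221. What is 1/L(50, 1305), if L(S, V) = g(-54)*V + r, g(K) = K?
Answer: -1/69249 ≈ -1.4441e-5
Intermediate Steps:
L(S, V) = 1221 - 54*V (L(S, V) = -54*V + 1221 = 1221 - 54*V)
1/L(50, 1305) = 1/(1221 - 54*1305) = 1/(1221 - 70470) = 1/(-69249) = -1/69249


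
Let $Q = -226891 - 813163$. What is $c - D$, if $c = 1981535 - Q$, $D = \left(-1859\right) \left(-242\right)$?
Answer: $2571711$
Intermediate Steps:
$Q = -1040054$
$D = 449878$
$c = 3021589$ ($c = 1981535 - -1040054 = 1981535 + 1040054 = 3021589$)
$c - D = 3021589 - 449878 = 2571711$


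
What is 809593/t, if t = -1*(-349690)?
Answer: 809593/349690 ≈ 2.3152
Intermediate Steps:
t = 349690
809593/t = 809593/349690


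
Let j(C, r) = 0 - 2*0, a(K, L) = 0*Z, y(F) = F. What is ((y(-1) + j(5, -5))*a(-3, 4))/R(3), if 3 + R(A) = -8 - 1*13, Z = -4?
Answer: 0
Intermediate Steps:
a(K, L) = 0 (a(K, L) = 0*(-4) = 0)
j(C, r) = 0 (j(C, r) = 0 + 0 = 0)
R(A) = -24 (R(A) = -3 + (-8 - 1*13) = -3 + (-8 - 13) = -3 - 21 = -24)
((y(-1) + j(5, -5))*a(-3, 4))/R(3) = ((-1 + 0)*0)/(-24) = -1*0*(-1/24) = 0*(-1/24) = 0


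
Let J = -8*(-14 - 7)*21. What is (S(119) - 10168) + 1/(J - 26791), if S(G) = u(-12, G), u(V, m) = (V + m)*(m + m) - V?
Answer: 356156529/23263 ≈ 15310.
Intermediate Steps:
u(V, m) = -V + 2*m*(V + m) (u(V, m) = (V + m)*(2*m) - V = 2*m*(V + m) - V = -V + 2*m*(V + m))
S(G) = 12 - 24*G + 2*G² (S(G) = -1*(-12) + 2*G² + 2*(-12)*G = 12 + 2*G² - 24*G = 12 - 24*G + 2*G²)
J = 3528 (J = -8*(-21)*21 = 168*21 = 3528)
(S(119) - 10168) + 1/(J - 26791) = ((12 - 24*119 + 2*119²) - 10168) + 1/(3528 - 26791) = ((12 - 2856 + 2*14161) - 10168) + 1/(-23263) = ((12 - 2856 + 28322) - 10168) - 1/23263 = (25478 - 10168) - 1/23263 = 15310 - 1/23263 = 356156529/23263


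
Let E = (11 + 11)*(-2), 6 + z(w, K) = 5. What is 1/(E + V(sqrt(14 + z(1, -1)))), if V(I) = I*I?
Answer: -1/31 ≈ -0.032258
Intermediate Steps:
z(w, K) = -1 (z(w, K) = -6 + 5 = -1)
V(I) = I**2
E = -44 (E = 22*(-2) = -44)
1/(E + V(sqrt(14 + z(1, -1)))) = 1/(-44 + (sqrt(14 - 1))**2) = 1/(-44 + (sqrt(13))**2) = 1/(-44 + 13) = 1/(-31) = -1/31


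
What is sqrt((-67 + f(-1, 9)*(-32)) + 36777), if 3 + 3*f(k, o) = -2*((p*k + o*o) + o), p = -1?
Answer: 5*sqrt(13926)/3 ≈ 196.68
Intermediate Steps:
f(k, o) = -1 - 2*o/3 - 2*o**2/3 + 2*k/3 (f(k, o) = -1 + (-2*((-k + o*o) + o))/3 = -1 + (-2*((-k + o**2) + o))/3 = -1 + (-2*((o**2 - k) + o))/3 = -1 + (-2*(o + o**2 - k))/3 = -1 + (-2*o - 2*o**2 + 2*k)/3 = -1 + (-2*o/3 - 2*o**2/3 + 2*k/3) = -1 - 2*o/3 - 2*o**2/3 + 2*k/3)
sqrt((-67 + f(-1, 9)*(-32)) + 36777) = sqrt((-67 + (-1 - 2/3*9 - 2/3*9**2 + (2/3)*(-1))*(-32)) + 36777) = sqrt((-67 + (-1 - 6 - 2/3*81 - 2/3)*(-32)) + 36777) = sqrt((-67 + (-1 - 6 - 54 - 2/3)*(-32)) + 36777) = sqrt((-67 - 185/3*(-32)) + 36777) = sqrt((-67 + 5920/3) + 36777) = sqrt(5719/3 + 36777) = sqrt(116050/3) = 5*sqrt(13926)/3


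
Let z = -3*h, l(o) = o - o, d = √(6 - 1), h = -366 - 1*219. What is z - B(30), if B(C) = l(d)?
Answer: 1755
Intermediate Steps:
h = -585 (h = -366 - 219 = -585)
d = √5 ≈ 2.2361
l(o) = 0
B(C) = 0
z = 1755 (z = -3*(-585) = 1755)
z - B(30) = 1755 - 1*0 = 1755 + 0 = 1755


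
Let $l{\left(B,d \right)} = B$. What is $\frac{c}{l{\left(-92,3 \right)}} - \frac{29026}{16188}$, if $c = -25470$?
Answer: $\frac{25602373}{93081} \approx 275.05$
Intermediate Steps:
$\frac{c}{l{\left(-92,3 \right)}} - \frac{29026}{16188} = - \frac{25470}{-92} - \frac{29026}{16188} = \left(-25470\right) \left(- \frac{1}{92}\right) - \frac{14513}{8094} = \frac{12735}{46} - \frac{14513}{8094} = \frac{25602373}{93081}$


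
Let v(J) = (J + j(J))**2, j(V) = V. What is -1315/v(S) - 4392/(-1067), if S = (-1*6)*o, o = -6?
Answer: 21365023/5531328 ≈ 3.8625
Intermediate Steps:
S = 36 (S = -1*6*(-6) = -6*(-6) = 36)
v(J) = 4*J**2 (v(J) = (J + J)**2 = (2*J)**2 = 4*J**2)
-1315/v(S) - 4392/(-1067) = -1315/(4*36**2) - 4392/(-1067) = -1315/(4*1296) - 4392*(-1/1067) = -1315/5184 + 4392/1067 = 21365023/5531328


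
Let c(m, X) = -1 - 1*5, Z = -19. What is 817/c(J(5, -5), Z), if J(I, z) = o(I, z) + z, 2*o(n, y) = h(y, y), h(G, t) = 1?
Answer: -817/6 ≈ -136.17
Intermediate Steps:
o(n, y) = 1/2 (o(n, y) = (1/2)*1 = 1/2)
J(I, z) = 1/2 + z
c(m, X) = -6 (c(m, X) = -1 - 5 = -6)
817/c(J(5, -5), Z) = 817/(-6) = 817*(-1/6) = -817/6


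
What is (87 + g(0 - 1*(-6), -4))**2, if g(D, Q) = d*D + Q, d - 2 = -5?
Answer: 4225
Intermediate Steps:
d = -3 (d = 2 - 5 = -3)
g(D, Q) = Q - 3*D (g(D, Q) = -3*D + Q = Q - 3*D)
(87 + g(0 - 1*(-6), -4))**2 = (87 + (-4 - 3*(0 - 1*(-6))))**2 = (87 + (-4 - 3*(0 + 6)))**2 = (87 + (-4 - 3*6))**2 = (87 + (-4 - 18))**2 = (87 - 22)**2 = 65**2 = 4225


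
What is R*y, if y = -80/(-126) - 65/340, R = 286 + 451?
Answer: 1401037/4284 ≈ 327.04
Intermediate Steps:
R = 737
y = 1901/4284 (y = -80*(-1/126) - 65*1/340 = 40/63 - 13/68 = 1901/4284 ≈ 0.44374)
R*y = 737*(1901/4284) = 1401037/4284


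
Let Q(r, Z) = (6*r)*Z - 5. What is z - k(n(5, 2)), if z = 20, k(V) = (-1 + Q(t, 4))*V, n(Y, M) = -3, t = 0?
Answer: 2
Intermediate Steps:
Q(r, Z) = -5 + 6*Z*r (Q(r, Z) = 6*Z*r - 5 = -5 + 6*Z*r)
k(V) = -6*V (k(V) = (-1 + (-5 + 6*4*0))*V = (-1 + (-5 + 0))*V = (-1 - 5)*V = -6*V)
z - k(n(5, 2)) = 20 - (-6)*(-3) = 20 - 1*18 = 20 - 18 = 2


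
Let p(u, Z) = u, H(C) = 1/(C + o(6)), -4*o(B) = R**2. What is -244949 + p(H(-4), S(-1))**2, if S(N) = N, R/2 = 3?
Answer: -41396380/169 ≈ -2.4495e+5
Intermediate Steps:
R = 6 (R = 2*3 = 6)
o(B) = -9 (o(B) = -1/4*6**2 = -1/4*36 = -9)
H(C) = 1/(-9 + C) (H(C) = 1/(C - 9) = 1/(-9 + C))
-244949 + p(H(-4), S(-1))**2 = -244949 + (1/(-9 - 4))**2 = -244949 + (1/(-13))**2 = -244949 + (-1/13)**2 = -244949 + 1/169 = -41396380/169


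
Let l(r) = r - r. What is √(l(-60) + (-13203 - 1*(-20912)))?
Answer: √7709 ≈ 87.801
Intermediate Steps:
l(r) = 0
√(l(-60) + (-13203 - 1*(-20912))) = √(0 + (-13203 - 1*(-20912))) = √(0 + (-13203 + 20912)) = √(0 + 7709) = √7709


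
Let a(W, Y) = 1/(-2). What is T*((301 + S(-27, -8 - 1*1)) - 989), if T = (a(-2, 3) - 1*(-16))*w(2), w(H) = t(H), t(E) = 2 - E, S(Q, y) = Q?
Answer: 0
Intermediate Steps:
a(W, Y) = -½
w(H) = 2 - H
T = 0 (T = (-½ - 1*(-16))*(2 - 1*2) = (-½ + 16)*(2 - 2) = (31/2)*0 = 0)
T*((301 + S(-27, -8 - 1*1)) - 989) = 0*((301 - 27) - 989) = 0*(274 - 989) = 0*(-715) = 0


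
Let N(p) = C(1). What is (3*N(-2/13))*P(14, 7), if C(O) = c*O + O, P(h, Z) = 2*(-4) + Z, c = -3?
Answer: 6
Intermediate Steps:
P(h, Z) = -8 + Z
C(O) = -2*O (C(O) = -3*O + O = -2*O)
N(p) = -2 (N(p) = -2*1 = -2)
(3*N(-2/13))*P(14, 7) = (3*(-2))*(-8 + 7) = -6*(-1) = 6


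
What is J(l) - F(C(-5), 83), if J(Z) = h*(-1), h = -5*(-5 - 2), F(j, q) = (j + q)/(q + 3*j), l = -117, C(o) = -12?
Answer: -1716/47 ≈ -36.511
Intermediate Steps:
F(j, q) = (j + q)/(q + 3*j)
h = 35 (h = -5*(-7) = 35)
J(Z) = -35 (J(Z) = 35*(-1) = -35)
J(l) - F(C(-5), 83) = -35 - (-12 + 83)/(83 + 3*(-12)) = -35 - 71/(83 - 36) = -35 - 71/47 = -1716/47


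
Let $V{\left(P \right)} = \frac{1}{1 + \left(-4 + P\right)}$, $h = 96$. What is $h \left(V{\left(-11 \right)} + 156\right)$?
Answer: $\frac{104784}{7} \approx 14969.0$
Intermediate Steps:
$V{\left(P \right)} = \frac{1}{-3 + P}$
$h \left(V{\left(-11 \right)} + 156\right) = 96 \left(\frac{1}{-3 - 11} + 156\right) = 96 \left(\frac{1}{-14} + 156\right) = 96 \left(- \frac{1}{14} + 156\right) = 96 \cdot \frac{2183}{14} = \frac{104784}{7}$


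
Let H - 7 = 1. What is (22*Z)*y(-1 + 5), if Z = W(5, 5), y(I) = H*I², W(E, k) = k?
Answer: 14080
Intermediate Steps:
H = 8 (H = 7 + 1 = 8)
y(I) = 8*I²
Z = 5
(22*Z)*y(-1 + 5) = (22*5)*(8*(-1 + 5)²) = 110*(8*4²) = 110*(8*16) = 110*128 = 14080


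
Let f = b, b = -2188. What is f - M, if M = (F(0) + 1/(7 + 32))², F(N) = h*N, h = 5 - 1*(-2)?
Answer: -3327949/1521 ≈ -2188.0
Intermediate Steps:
h = 7 (h = 5 + 2 = 7)
f = -2188
F(N) = 7*N
M = 1/1521 (M = (7*0 + 1/(7 + 32))² = (0 + 1/39)² = (1/39)² = 1/1521 ≈ 0.00065746)
f - M = -2188 - 1*1/1521 = -2188 - 1/1521 = -3327949/1521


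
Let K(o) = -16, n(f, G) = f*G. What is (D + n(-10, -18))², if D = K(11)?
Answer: 26896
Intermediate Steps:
n(f, G) = G*f
D = -16
(D + n(-10, -18))² = (-16 - 18*(-10))² = (-16 + 180)² = 164² = 26896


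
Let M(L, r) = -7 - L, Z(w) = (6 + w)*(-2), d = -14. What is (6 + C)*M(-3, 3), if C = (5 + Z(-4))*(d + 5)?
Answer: 12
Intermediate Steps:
Z(w) = -12 - 2*w
C = -9 (C = (5 + (-12 - 2*(-4)))*(-14 + 5) = (5 + (-12 + 8))*(-9) = (5 - 4)*(-9) = 1*(-9) = -9)
(6 + C)*M(-3, 3) = (6 - 9)*(-7 - 1*(-3)) = -3*(-7 + 3) = -3*(-4) = 12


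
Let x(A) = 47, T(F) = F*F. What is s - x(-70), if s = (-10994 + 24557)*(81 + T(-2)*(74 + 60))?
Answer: 8368324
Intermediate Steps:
T(F) = F²
s = 8368371 (s = (-10994 + 24557)*(81 + (-2)²*(74 + 60)) = 13563*(81 + 4*134) = 13563*(81 + 536) = 13563*617 = 8368371)
s - x(-70) = 8368371 - 1*47 = 8368371 - 47 = 8368324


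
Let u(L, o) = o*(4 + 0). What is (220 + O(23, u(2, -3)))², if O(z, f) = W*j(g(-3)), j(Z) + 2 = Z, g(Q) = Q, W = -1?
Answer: 50625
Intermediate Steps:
u(L, o) = 4*o (u(L, o) = o*4 = 4*o)
j(Z) = -2 + Z
O(z, f) = 5 (O(z, f) = -(-2 - 3) = -1*(-5) = 5)
(220 + O(23, u(2, -3)))² = (220 + 5)² = 225² = 50625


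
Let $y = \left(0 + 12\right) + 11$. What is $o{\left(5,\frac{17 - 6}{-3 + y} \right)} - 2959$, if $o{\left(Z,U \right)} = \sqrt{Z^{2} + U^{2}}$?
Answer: $-2959 + \frac{\sqrt{10121}}{20} \approx -2954.0$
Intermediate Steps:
$y = 23$ ($y = 12 + 11 = 23$)
$o{\left(Z,U \right)} = \sqrt{U^{2} + Z^{2}}$
$o{\left(5,\frac{17 - 6}{-3 + y} \right)} - 2959 = \sqrt{\left(\frac{17 - 6}{-3 + 23}\right)^{2} + 5^{2}} - 2959 = \sqrt{\left(\frac{17 - 6}{20}\right)^{2} + 25} - 2959 = \sqrt{\left(\left(17 - 6\right) \frac{1}{20}\right)^{2} + 25} - 2959 = \sqrt{\left(11 \cdot \frac{1}{20}\right)^{2} + 25} - 2959 = \sqrt{\left(\frac{11}{20}\right)^{2} + 25} - 2959 = \sqrt{\frac{121}{400} + 25} - 2959 = \sqrt{\frac{10121}{400}} - 2959 = \frac{\sqrt{10121}}{20} - 2959 = -2959 + \frac{\sqrt{10121}}{20}$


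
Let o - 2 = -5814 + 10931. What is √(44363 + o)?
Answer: 3*√5498 ≈ 222.45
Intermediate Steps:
o = 5119 (o = 2 + (-5814 + 10931) = 2 + 5117 = 5119)
√(44363 + o) = √(44363 + 5119) = √49482 = 3*√5498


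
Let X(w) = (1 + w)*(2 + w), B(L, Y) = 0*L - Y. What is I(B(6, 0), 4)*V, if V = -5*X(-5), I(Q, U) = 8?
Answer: -480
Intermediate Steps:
B(L, Y) = -Y (B(L, Y) = 0 - Y = -Y)
V = -60 (V = -5*(2 + (-5)² + 3*(-5)) = -5*(2 + 25 - 15) = -5*12 = -60)
I(B(6, 0), 4)*V = 8*(-60) = -480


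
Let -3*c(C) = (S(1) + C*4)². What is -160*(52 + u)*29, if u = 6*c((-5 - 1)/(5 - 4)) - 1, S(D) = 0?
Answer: 5108640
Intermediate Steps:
c(C) = -16*C²/3 (c(C) = -(0 + C*4)²/3 = -(0 + 4*C)²/3 = -16*C²/3)
u = -1153 (u = 6*(-16*(-5 - 1)²/(5 - 4)²/3) - 1 = 6*(-16*(-6/1)²/3) - 1 = 6*(-16*(-6*1)²/3) - 1 = 6*(-16/3*(-6)²) - 1 = 6*(-16/3*36) - 1 = 6*(-192) - 1 = -1152 - 1 = -1153)
-160*(52 + u)*29 = -160*(52 - 1153)*29 = -(-176160)*29 = -160*(-31929) = 5108640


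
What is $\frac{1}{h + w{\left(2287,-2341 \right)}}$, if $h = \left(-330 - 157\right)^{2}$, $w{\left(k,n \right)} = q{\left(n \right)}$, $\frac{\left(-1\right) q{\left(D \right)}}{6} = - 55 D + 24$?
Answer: $- \frac{1}{535505} \approx -1.8674 \cdot 10^{-6}$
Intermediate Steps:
$q{\left(D \right)} = -144 + 330 D$ ($q{\left(D \right)} = - 6 \left(- 55 D + 24\right) = - 6 \left(24 - 55 D\right) = -144 + 330 D$)
$w{\left(k,n \right)} = -144 + 330 n$
$h = 237169$ ($h = \left(-487\right)^{2} = 237169$)
$\frac{1}{h + w{\left(2287,-2341 \right)}} = \frac{1}{237169 + \left(-144 + 330 \left(-2341\right)\right)} = \frac{1}{237169 - 772674} = \frac{1}{-535505} = - \frac{1}{535505}$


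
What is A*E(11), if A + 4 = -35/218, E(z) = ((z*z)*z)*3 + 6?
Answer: -3627093/218 ≈ -16638.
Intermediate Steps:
E(z) = 6 + 3*z**3 (E(z) = (z**2*z)*3 + 6 = z**3*3 + 6 = 3*z**3 + 6 = 6 + 3*z**3)
A = -907/218 (A = -4 - 35/218 = -907/218 ≈ -4.1606)
A*E(11) = -907*(6 + 3*11**3)/218 = -907*(6 + 3*1331)/218 = -907*(6 + 3993)/218 = -907/218*3999 = -3627093/218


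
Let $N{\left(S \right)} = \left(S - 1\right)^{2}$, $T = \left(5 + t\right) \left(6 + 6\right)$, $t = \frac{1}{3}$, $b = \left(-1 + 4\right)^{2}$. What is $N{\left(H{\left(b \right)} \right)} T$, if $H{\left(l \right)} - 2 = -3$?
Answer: $256$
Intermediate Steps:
$b = 9$ ($b = 3^{2} = 9$)
$H{\left(l \right)} = -1$ ($H{\left(l \right)} = 2 - 3 = -1$)
$t = \frac{1}{3} \approx 0.33333$
$T = 64$ ($T = \left(5 + \frac{1}{3}\right) \left(6 + 6\right) = \frac{16}{3} \cdot 12 = 64$)
$N{\left(S \right)} = \left(-1 + S\right)^{2}$
$N{\left(H{\left(b \right)} \right)} T = \left(-1 - 1\right)^{2} \cdot 64 = \left(-2\right)^{2} \cdot 64 = 4 \cdot 64 = 256$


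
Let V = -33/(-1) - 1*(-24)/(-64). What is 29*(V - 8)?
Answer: 5713/8 ≈ 714.13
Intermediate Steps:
V = 261/8 (V = -33*(-1) + 24*(-1/64) = 33 - 3/8 = 261/8 ≈ 32.625)
29*(V - 8) = 29*(261/8 - 8) = 29*(197/8) = 5713/8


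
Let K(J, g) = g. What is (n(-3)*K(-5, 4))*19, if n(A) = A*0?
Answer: 0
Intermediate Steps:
n(A) = 0
(n(-3)*K(-5, 4))*19 = (0*4)*19 = 0*19 = 0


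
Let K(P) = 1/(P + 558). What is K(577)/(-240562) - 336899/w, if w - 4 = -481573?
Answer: 91986184883561/131486574018030 ≈ 0.69959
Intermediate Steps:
w = -481569 (w = 4 - 481573 = -481569)
K(P) = 1/(558 + P)
K(577)/(-240562) - 336899/w = 1/((558 + 577)*(-240562)) - 336899/(-481569) = -1/240562/1135 - 336899*(-1/481569) = (1/1135)*(-1/240562) + 336899/481569 = -1/273037870 + 336899/481569 = 91986184883561/131486574018030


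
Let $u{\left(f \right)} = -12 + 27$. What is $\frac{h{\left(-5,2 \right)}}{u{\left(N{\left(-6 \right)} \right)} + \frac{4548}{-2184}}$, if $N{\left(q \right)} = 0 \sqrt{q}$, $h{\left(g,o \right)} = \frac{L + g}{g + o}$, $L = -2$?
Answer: $\frac{1274}{7053} \approx 0.18063$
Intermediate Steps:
$h{\left(g,o \right)} = \frac{-2 + g}{g + o}$
$N{\left(q \right)} = 0$
$u{\left(f \right)} = 15$
$\frac{h{\left(-5,2 \right)}}{u{\left(N{\left(-6 \right)} \right)} + \frac{4548}{-2184}} = \frac{\frac{1}{-5 + 2} \left(-2 - 5\right)}{15 + \frac{4548}{-2184}} = \frac{\frac{1}{-3} \left(-7\right)}{15 + 4548 \left(- \frac{1}{2184}\right)} = \frac{\left(- \frac{1}{3}\right) \left(-7\right)}{15 - \frac{379}{182}} = \frac{1}{\frac{2351}{182}} \cdot \frac{7}{3} = \frac{182}{2351} \cdot \frac{7}{3} = \frac{1274}{7053}$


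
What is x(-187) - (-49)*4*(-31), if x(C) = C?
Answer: -6263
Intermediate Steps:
x(-187) - (-49)*4*(-31) = -187 - (-49)*4*(-31) = -187 - (-49)*(-124) = -187 - 1*6076 = -187 - 6076 = -6263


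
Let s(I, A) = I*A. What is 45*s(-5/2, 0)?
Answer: 0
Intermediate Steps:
s(I, A) = A*I
45*s(-5/2, 0) = 45*(0*(-5/2)) = 45*0 = 0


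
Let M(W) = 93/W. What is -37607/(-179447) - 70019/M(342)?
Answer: -1432374576385/5562857 ≈ -2.5749e+5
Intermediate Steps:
-37607/(-179447) - 70019/M(342) = -37607/(-179447) - 70019/(93/342) = -37607*(-1/179447) - 70019/(93*(1/342)) = 37607/179447 - 70019/31/114 = 37607/179447 - 70019*114/31 = 37607/179447 - 7982166/31 = -1432374576385/5562857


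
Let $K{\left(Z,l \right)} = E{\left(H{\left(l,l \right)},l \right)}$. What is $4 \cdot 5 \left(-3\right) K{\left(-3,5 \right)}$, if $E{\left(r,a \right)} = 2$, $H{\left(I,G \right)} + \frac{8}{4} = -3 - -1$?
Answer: $-120$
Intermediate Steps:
$H{\left(I,G \right)} = -4$ ($H{\left(I,G \right)} = -2 - 2 = -4$)
$K{\left(Z,l \right)} = 2$
$4 \cdot 5 \left(-3\right) K{\left(-3,5 \right)} = 4 \cdot 5 \left(-3\right) 2 = 20 \left(-3\right) 2 = \left(-60\right) 2 = -120$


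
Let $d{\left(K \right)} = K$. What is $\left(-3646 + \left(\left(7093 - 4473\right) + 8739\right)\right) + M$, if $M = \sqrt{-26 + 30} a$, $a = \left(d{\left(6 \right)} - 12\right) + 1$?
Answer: $7703$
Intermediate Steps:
$a = -5$ ($a = \left(6 - 12\right) + 1 = -6 + 1 = -5$)
$M = -10$ ($M = \sqrt{-26 + 30} \left(-5\right) = \sqrt{4} \left(-5\right) = 2 \left(-5\right) = -10$)
$\left(-3646 + \left(\left(7093 - 4473\right) + 8739\right)\right) + M = \left(-3646 + \left(\left(7093 - 4473\right) + 8739\right)\right) - 10 = \left(-3646 + \left(2620 + 8739\right)\right) - 10 = \left(-3646 + 11359\right) - 10 = 7713 - 10 = 7703$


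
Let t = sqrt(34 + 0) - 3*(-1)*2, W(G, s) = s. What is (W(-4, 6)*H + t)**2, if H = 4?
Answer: (30 + sqrt(34))**2 ≈ 1283.9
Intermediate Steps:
t = 6 + sqrt(34) (t = sqrt(34) + 3*2 = sqrt(34) + 6 = 6 + sqrt(34) ≈ 11.831)
(W(-4, 6)*H + t)**2 = (6*4 + (6 + sqrt(34)))**2 = (24 + (6 + sqrt(34)))**2 = (30 + sqrt(34))**2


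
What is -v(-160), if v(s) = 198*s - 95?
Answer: 31775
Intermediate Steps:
v(s) = -95 + 198*s
-v(-160) = -(-95 + 198*(-160)) = -(-95 - 31680) = -1*(-31775) = 31775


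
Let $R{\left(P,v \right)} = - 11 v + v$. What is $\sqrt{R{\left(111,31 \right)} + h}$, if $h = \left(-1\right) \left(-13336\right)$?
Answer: $\sqrt{13026} \approx 114.13$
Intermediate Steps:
$R{\left(P,v \right)} = - 10 v$
$h = 13336$
$\sqrt{R{\left(111,31 \right)} + h} = \sqrt{\left(-10\right) 31 + 13336} = \sqrt{-310 + 13336} = \sqrt{13026}$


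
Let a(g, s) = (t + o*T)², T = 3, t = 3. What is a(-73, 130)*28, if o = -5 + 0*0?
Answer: 4032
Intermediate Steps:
o = -5 (o = -5 + 0 = -5)
a(g, s) = 144 (a(g, s) = (3 - 5*3)² = (3 - 15)² = (-12)² = 144)
a(-73, 130)*28 = 144*28 = 4032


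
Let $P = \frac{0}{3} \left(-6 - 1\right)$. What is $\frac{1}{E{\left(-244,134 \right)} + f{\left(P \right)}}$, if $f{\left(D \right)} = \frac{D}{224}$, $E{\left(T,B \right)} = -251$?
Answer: $- \frac{1}{251} \approx -0.0039841$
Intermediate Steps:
$P = 0$ ($P = 0 \cdot \frac{1}{3} \left(-7\right) = 0 \left(-7\right) = 0$)
$f{\left(D \right)} = \frac{D}{224}$ ($f{\left(D \right)} = D \frac{1}{224} = \frac{D}{224}$)
$\frac{1}{E{\left(-244,134 \right)} + f{\left(P \right)}} = \frac{1}{-251 + \frac{1}{224} \cdot 0} = \frac{1}{-251 + 0} = \frac{1}{-251} = - \frac{1}{251}$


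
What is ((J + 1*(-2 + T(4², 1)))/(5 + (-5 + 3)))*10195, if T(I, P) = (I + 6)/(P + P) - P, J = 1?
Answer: 30585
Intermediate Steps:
T(I, P) = -P + (6 + I)/(2*P) (T(I, P) = (6 + I)/((2*P)) - P = (6 + I)*(1/(2*P)) - P = (6 + I)/(2*P) - P = -P + (6 + I)/(2*P))
((J + 1*(-2 + T(4², 1)))/(5 + (-5 + 3)))*10195 = ((1 + 1*(-2 + (3 + (½)*4² - 1*1²)/1))/(5 + (-5 + 3)))*10195 = ((1 + 1*(-2 + 1*(3 + (½)*16 - 1*1)))/(5 - 2))*10195 = ((1 + 1*(-2 + 1*(3 + 8 - 1)))/3)*10195 = ((1 + 1*(-2 + 1*10))*(⅓))*10195 = ((1 + 1*(-2 + 10))*(⅓))*10195 = ((1 + 1*8)*(⅓))*10195 = ((1 + 8)*(⅓))*10195 = (9*(⅓))*10195 = 3*10195 = 30585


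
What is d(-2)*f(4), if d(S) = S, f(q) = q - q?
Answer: 0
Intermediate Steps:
f(q) = 0
d(-2)*f(4) = -2*0 = 0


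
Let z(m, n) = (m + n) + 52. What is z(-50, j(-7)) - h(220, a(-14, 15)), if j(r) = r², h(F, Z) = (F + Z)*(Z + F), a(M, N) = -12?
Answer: -43213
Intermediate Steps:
h(F, Z) = (F + Z)² (h(F, Z) = (F + Z)*(F + Z) = (F + Z)²)
z(m, n) = 52 + m + n
z(-50, j(-7)) - h(220, a(-14, 15)) = (52 - 50 + (-7)²) - (220 - 12)² = (52 - 50 + 49) - 1*208² = 51 - 1*43264 = 51 - 43264 = -43213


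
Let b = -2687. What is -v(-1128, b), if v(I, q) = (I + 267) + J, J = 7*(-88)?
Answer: 1477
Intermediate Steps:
J = -616
v(I, q) = -349 + I (v(I, q) = (I + 267) - 616 = (267 + I) - 616 = -349 + I)
-v(-1128, b) = -(-349 - 1128) = -1*(-1477) = 1477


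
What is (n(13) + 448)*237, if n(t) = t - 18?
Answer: 104991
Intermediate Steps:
n(t) = -18 + t
(n(13) + 448)*237 = ((-18 + 13) + 448)*237 = (-5 + 448)*237 = 443*237 = 104991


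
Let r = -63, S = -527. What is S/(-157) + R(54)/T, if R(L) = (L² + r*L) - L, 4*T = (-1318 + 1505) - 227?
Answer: 9005/157 ≈ 57.357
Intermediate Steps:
T = -10 (T = ((-1318 + 1505) - 227)/4 = (187 - 227)/4 = (¼)*(-40) = -10)
R(L) = L² - 64*L (R(L) = (L² - 63*L) - L = L² - 64*L)
S/(-157) + R(54)/T = -527/(-157) + (54*(-64 + 54))/(-10) = -527*(-1/157) + (54*(-10))*(-⅒) = 527/157 - 540*(-⅒) = 527/157 + 54 = 9005/157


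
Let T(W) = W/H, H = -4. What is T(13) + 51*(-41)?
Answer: -8377/4 ≈ -2094.3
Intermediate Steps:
T(W) = -W/4 (T(W) = W/(-4) = W*(-1/4) = -W/4)
T(13) + 51*(-41) = -1/4*13 + 51*(-41) = -13/4 - 2091 = -8377/4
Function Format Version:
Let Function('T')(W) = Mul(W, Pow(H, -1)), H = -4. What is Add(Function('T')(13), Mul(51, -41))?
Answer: Rational(-8377, 4) ≈ -2094.3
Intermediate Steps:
Function('T')(W) = Mul(Rational(-1, 4), W) (Function('T')(W) = Mul(W, Pow(-4, -1)) = Mul(W, Rational(-1, 4)) = Mul(Rational(-1, 4), W))
Add(Function('T')(13), Mul(51, -41)) = Add(Mul(Rational(-1, 4), 13), Mul(51, -41)) = Add(Rational(-13, 4), -2091) = Rational(-8377, 4)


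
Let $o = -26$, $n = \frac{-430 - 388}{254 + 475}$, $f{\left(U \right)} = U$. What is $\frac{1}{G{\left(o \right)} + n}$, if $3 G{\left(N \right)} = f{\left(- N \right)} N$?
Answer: $- \frac{729}{165086} \approx -0.0044159$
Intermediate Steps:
$n = - \frac{818}{729} \approx -1.1221$
$G{\left(N \right)} = - \frac{N^{2}}{3}$ ($G{\left(N \right)} = \frac{- N N}{3} = \frac{\left(-1\right) N^{2}}{3} = - \frac{N^{2}}{3}$)
$\frac{1}{G{\left(o \right)} + n} = \frac{1}{- \frac{\left(-26\right)^{2}}{3} - \frac{818}{729}} = \frac{1}{\left(- \frac{1}{3}\right) 676 - \frac{818}{729}} = \frac{1}{- \frac{676}{3} - \frac{818}{729}} = \frac{1}{- \frac{165086}{729}} = - \frac{729}{165086}$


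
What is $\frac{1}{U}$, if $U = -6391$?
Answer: $- \frac{1}{6391} \approx -0.00015647$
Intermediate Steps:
$\frac{1}{U} = \frac{1}{-6391} = - \frac{1}{6391}$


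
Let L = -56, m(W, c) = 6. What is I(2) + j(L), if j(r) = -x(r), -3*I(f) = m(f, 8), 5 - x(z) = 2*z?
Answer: -119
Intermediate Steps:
x(z) = 5 - 2*z
I(f) = -2 (I(f) = -⅓*6 = -2)
j(r) = -5 + 2*r (j(r) = -(5 - 2*r) = -5 + 2*r)
I(2) + j(L) = -2 + (-5 + 2*(-56)) = -2 + (-5 - 112) = -2 - 117 = -119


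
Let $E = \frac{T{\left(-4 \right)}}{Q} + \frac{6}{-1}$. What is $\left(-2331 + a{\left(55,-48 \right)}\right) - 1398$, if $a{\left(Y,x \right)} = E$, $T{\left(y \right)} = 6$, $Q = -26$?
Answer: $- \frac{48558}{13} \approx -3735.2$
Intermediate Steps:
$E = - \frac{81}{13}$ ($E = \frac{6}{-26} + \frac{6}{-1} = 6 \left(- \frac{1}{26}\right) + 6 \left(-1\right) = - \frac{3}{13} - 6 = - \frac{81}{13} \approx -6.2308$)
$a{\left(Y,x \right)} = - \frac{81}{13}$
$\left(-2331 + a{\left(55,-48 \right)}\right) - 1398 = \left(-2331 - \frac{81}{13}\right) - 1398 = - \frac{30384}{13} - 1398 = - \frac{48558}{13}$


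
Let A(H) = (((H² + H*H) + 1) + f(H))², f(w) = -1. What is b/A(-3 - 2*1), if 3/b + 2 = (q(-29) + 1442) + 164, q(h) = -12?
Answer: 3/3980000 ≈ 7.5377e-7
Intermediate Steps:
b = 3/1592 (b = 3/(-2 + ((-12 + 1442) + 164)) = 3/(-2 + (1430 + 164)) = 3/(-2 + 1594) = 3/1592 ≈ 0.0018844)
A(H) = 4*H⁴ (A(H) = (((H² + H*H) + 1) - 1)² = (((H² + H²) + 1) - 1)² = ((2*H² + 1) - 1)² = ((1 + 2*H²) - 1)² = (2*H²)² = 4*H⁴)
b/A(-3 - 2*1) = 3/(1592*((4*(-3 - 2*1)⁴))) = 3/(1592*((4*(-3 - 2)⁴))) = 3/(1592*((4*(-5)⁴))) = 3/(1592*((4*625))) = (3/1592)/2500 = (3/1592)*(1/2500) = 3/3980000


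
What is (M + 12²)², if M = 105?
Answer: 62001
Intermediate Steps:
(M + 12²)² = (105 + 12²)² = (105 + 144)² = 249² = 62001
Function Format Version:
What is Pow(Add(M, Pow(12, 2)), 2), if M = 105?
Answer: 62001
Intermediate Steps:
Pow(Add(M, Pow(12, 2)), 2) = Pow(Add(105, Pow(12, 2)), 2) = Pow(Add(105, 144), 2) = Pow(249, 2) = 62001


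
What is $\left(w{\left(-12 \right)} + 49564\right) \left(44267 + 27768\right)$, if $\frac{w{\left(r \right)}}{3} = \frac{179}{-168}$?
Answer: $\frac{199926299175}{56} \approx 3.5701 \cdot 10^{9}$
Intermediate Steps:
$w{\left(r \right)} = - \frac{179}{56}$ ($w{\left(r \right)} = 3 \frac{179}{-168} = 3 \cdot 179 \left(- \frac{1}{168}\right) = 3 \left(- \frac{179}{168}\right) = - \frac{179}{56}$)
$\left(w{\left(-12 \right)} + 49564\right) \left(44267 + 27768\right) = \left(- \frac{179}{56} + 49564\right) \left(44267 + 27768\right) = \frac{2775405}{56} \cdot 72035 = \frac{199926299175}{56}$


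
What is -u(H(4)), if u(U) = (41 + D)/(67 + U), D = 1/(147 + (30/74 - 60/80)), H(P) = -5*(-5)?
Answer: -890053/1996860 ≈ -0.44573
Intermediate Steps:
H(P) = 25
D = 148/21705 (D = 1/(147 + (30*(1/74) - 60*1/80)) = 1/(147 + (15/37 - ¾)) = 1/(147 - 51/148) = 1/(21705/148) = 148/21705 ≈ 0.0068187)
u(U) = 890053/(21705*(67 + U)) (u(U) = (41 + 148/21705)/(67 + U) = 890053/(21705*(67 + U)))
-u(H(4)) = -890053/(21705*(67 + 25)) = -890053/(21705*92) = -1*890053/1996860 = -890053/1996860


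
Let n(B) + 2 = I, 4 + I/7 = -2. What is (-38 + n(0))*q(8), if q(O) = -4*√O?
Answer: 656*√2 ≈ 927.72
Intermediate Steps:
I = -42 (I = -28 + 7*(-2) = -28 - 14 = -42)
n(B) = -44 (n(B) = -2 - 42 = -44)
(-38 + n(0))*q(8) = (-38 - 44)*(-8*√2) = -(-328)*2*√2 = -(-656)*√2 = 656*√2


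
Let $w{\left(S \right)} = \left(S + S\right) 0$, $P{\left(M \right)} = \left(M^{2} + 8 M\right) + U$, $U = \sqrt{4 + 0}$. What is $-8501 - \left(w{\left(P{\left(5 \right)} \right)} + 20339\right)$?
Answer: $-28840$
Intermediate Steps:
$U = 2$ ($U = \sqrt{4} = 2$)
$P{\left(M \right)} = 2 + M^{2} + 8 M$ ($P{\left(M \right)} = \left(M^{2} + 8 M\right) + 2 = 2 + M^{2} + 8 M$)
$w{\left(S \right)} = 0$ ($w{\left(S \right)} = 2 S 0 = 0$)
$-8501 - \left(w{\left(P{\left(5 \right)} \right)} + 20339\right) = -8501 - \left(0 + 20339\right) = -8501 - 20339 = -28840$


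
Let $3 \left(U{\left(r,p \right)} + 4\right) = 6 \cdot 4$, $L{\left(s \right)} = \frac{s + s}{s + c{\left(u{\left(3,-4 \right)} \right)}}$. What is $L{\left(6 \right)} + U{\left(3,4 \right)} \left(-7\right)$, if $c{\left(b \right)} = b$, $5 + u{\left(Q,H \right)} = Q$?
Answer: $-25$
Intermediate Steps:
$u{\left(Q,H \right)} = -5 + Q$
$L{\left(s \right)} = \frac{2 s}{-2 + s}$ ($L{\left(s \right)} = \frac{s + s}{s + \left(-5 + 3\right)} = \frac{2 s}{s - 2} = \frac{2 s}{-2 + s}$)
$U{\left(r,p \right)} = 4$ ($U{\left(r,p \right)} = -4 + \frac{6 \cdot 4}{3} = -4 + \frac{1}{3} \cdot 24 = -4 + 8 = 4$)
$L{\left(6 \right)} + U{\left(3,4 \right)} \left(-7\right) = 2 \cdot 6 \frac{1}{-2 + 6} + 4 \left(-7\right) = 2 \cdot 6 \cdot \frac{1}{4} - 28 = 3 - 28 = -25$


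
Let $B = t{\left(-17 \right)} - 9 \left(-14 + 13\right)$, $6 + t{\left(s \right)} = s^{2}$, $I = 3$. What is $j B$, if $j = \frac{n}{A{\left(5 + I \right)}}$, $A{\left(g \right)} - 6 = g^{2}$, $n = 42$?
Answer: $\frac{876}{5} \approx 175.2$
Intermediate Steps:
$t{\left(s \right)} = -6 + s^{2}$
$A{\left(g \right)} = 6 + g^{2}$
$j = \frac{3}{5}$ ($j = \frac{42}{6 + \left(5 + 3\right)^{2}} = \frac{42}{6 + 8^{2}} = \frac{42}{6 + 64} = \frac{42}{70} = 42 \cdot \frac{1}{70} = \frac{3}{5} \approx 0.6$)
$B = 292$ ($B = \left(-6 + \left(-17\right)^{2}\right) - 9 \left(-14 + 13\right) = \left(-6 + 289\right) - -9 = 283 + 9 = 292$)
$j B = \frac{3}{5} \cdot 292 = \frac{876}{5}$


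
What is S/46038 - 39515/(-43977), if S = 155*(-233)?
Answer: 76987405/674871042 ≈ 0.11408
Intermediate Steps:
S = -36115
S/46038 - 39515/(-43977) = -36115/46038 - 39515/(-43977) = -36115*1/46038 - 39515*(-1/43977) = -36115/46038 + 39515/43977 = 76987405/674871042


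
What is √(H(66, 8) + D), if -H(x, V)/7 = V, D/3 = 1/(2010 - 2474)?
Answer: I*√753623/116 ≈ 7.4837*I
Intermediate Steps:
D = -3/464 (D = 3/(2010 - 2474) = 3/(-464) = 3*(-1/464) = -3/464 ≈ -0.0064655)
H(x, V) = -7*V
√(H(66, 8) + D) = √(-7*8 - 3/464) = √(-56 - 3/464) = √(-25987/464) = I*√753623/116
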